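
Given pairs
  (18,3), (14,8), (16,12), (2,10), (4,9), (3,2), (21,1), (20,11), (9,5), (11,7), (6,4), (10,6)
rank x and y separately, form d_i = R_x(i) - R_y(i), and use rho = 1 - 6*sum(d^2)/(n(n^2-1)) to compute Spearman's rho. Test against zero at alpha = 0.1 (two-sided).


Step 1: Rank x and y separately (midranks; no ties here).
rank(x): 18->10, 14->8, 16->9, 2->1, 4->3, 3->2, 21->12, 20->11, 9->5, 11->7, 6->4, 10->6
rank(y): 3->3, 8->8, 12->12, 10->10, 9->9, 2->2, 1->1, 11->11, 5->5, 7->7, 4->4, 6->6
Step 2: d_i = R_x(i) - R_y(i); compute d_i^2.
  (10-3)^2=49, (8-8)^2=0, (9-12)^2=9, (1-10)^2=81, (3-9)^2=36, (2-2)^2=0, (12-1)^2=121, (11-11)^2=0, (5-5)^2=0, (7-7)^2=0, (4-4)^2=0, (6-6)^2=0
sum(d^2) = 296.
Step 3: rho = 1 - 6*296 / (12*(12^2 - 1)) = 1 - 1776/1716 = -0.034965.
Step 4: Under H0, t = rho * sqrt((n-2)/(1-rho^2)) = -0.1106 ~ t(10).
Step 5: Two-sided p-value from the t-distribution with 10 df = 0.914093.
Step 6: alpha = 0.1. fail to reject H0.

rho = -0.0350, p = 0.914093, fail to reject H0 at alpha = 0.1.


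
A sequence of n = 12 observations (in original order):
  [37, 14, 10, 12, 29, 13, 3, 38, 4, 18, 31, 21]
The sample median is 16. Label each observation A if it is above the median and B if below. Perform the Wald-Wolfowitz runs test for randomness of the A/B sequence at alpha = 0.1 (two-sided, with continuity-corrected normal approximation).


Step 1: Compute median = 16; label A = above, B = below.
Labels in order: ABBBABBABAAA  (n_A = 6, n_B = 6)
Step 2: Count runs R = 7.
Step 3: Under H0 (random ordering), E[R] = 2*n_A*n_B/(n_A+n_B) + 1 = 2*6*6/12 + 1 = 7.0000.
        Var[R] = 2*n_A*n_B*(2*n_A*n_B - n_A - n_B) / ((n_A+n_B)^2 * (n_A+n_B-1)) = 4320/1584 = 2.7273.
        SD[R] = 1.6514.
Step 4: R = E[R], so z = 0 with no continuity correction.
Step 5: Two-sided p-value via normal approximation = 2*(1 - Phi(|z|)) = 1.000000.
Step 6: alpha = 0.1. fail to reject H0.

R = 7, z = 0.0000, p = 1.000000, fail to reject H0.


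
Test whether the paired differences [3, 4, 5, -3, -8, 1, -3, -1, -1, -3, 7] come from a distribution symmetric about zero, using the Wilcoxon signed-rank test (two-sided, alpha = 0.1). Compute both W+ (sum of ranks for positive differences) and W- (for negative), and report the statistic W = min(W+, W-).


Step 1: Drop any zero differences (none here) and take |d_i|.
|d| = [3, 4, 5, 3, 8, 1, 3, 1, 1, 3, 7]
Step 2: Midrank |d_i| (ties get averaged ranks).
ranks: |3|->5.5, |4|->8, |5|->9, |3|->5.5, |8|->11, |1|->2, |3|->5.5, |1|->2, |1|->2, |3|->5.5, |7|->10
Step 3: Attach original signs; sum ranks with positive sign and with negative sign.
W+ = 5.5 + 8 + 9 + 2 + 10 = 34.5
W- = 5.5 + 11 + 5.5 + 2 + 2 + 5.5 = 31.5
(Check: W+ + W- = 66 should equal n(n+1)/2 = 66.)
Step 4: Test statistic W = min(W+, W-) = 31.5.
Step 5: Ties in |d|, so use the tie-corrected normal approximation.
        E[W] = n(n+1)/4 = 11*12/4 = 33.
        Tie groups: |d|=1 (t=3), |d|=3 (t=4); sum(t^3 - t) = 84.
        Var[W] = n(n+1)(2n+1)/24 - sum(t^3-t)/48 = 3036/24 - 84/48 = 124.75.
        z = (W - E[W]) / sqrt(Var[W]) = (31.5 - 33) / 11.1692 = -0.1343.
        Two-sided p = 2*Phi(z) = 0.893167.
Step 6: alpha = 0.1. fail to reject H0.

W+ = 34.5, W- = 31.5, W = min = 31.5, p = 0.893167, fail to reject H0.


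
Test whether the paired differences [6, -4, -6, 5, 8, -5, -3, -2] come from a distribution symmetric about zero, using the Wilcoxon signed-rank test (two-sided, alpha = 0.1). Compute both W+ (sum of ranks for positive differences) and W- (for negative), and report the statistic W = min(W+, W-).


Step 1: Drop any zero differences (none here) and take |d_i|.
|d| = [6, 4, 6, 5, 8, 5, 3, 2]
Step 2: Midrank |d_i| (ties get averaged ranks).
ranks: |6|->6.5, |4|->3, |6|->6.5, |5|->4.5, |8|->8, |5|->4.5, |3|->2, |2|->1
Step 3: Attach original signs; sum ranks with positive sign and with negative sign.
W+ = 6.5 + 4.5 + 8 = 19
W- = 3 + 6.5 + 4.5 + 2 + 1 = 17
(Check: W+ + W- = 36 should equal n(n+1)/2 = 36.)
Step 4: Test statistic W = min(W+, W-) = 17.
Step 5: Ties in |d|, so use the tie-corrected normal approximation.
        E[W] = n(n+1)/4 = 8*9/4 = 18.
        Tie groups: |d|=5 (t=2), |d|=6 (t=2); sum(t^3 - t) = 12.
        Var[W] = n(n+1)(2n+1)/24 - sum(t^3-t)/48 = 1224/24 - 12/48 = 50.75.
        z = (W - E[W]) / sqrt(Var[W]) = (17 - 18) / 7.1239 = -0.1404.
        Two-sided p = 2*Phi(z) = 0.888366.
Step 6: alpha = 0.1. fail to reject H0.

W+ = 19, W- = 17, W = min = 17, p = 0.888366, fail to reject H0.


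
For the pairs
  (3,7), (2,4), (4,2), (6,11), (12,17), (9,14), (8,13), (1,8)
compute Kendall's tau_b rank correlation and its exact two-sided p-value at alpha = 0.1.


Step 1: Enumerate the 28 unordered pairs (i,j) with i<j and classify each by sign(x_j-x_i) * sign(y_j-y_i).
  (1,2):dx=-1,dy=-3->C; (1,3):dx=+1,dy=-5->D; (1,4):dx=+3,dy=+4->C; (1,5):dx=+9,dy=+10->C
  (1,6):dx=+6,dy=+7->C; (1,7):dx=+5,dy=+6->C; (1,8):dx=-2,dy=+1->D; (2,3):dx=+2,dy=-2->D
  (2,4):dx=+4,dy=+7->C; (2,5):dx=+10,dy=+13->C; (2,6):dx=+7,dy=+10->C; (2,7):dx=+6,dy=+9->C
  (2,8):dx=-1,dy=+4->D; (3,4):dx=+2,dy=+9->C; (3,5):dx=+8,dy=+15->C; (3,6):dx=+5,dy=+12->C
  (3,7):dx=+4,dy=+11->C; (3,8):dx=-3,dy=+6->D; (4,5):dx=+6,dy=+6->C; (4,6):dx=+3,dy=+3->C
  (4,7):dx=+2,dy=+2->C; (4,8):dx=-5,dy=-3->C; (5,6):dx=-3,dy=-3->C; (5,7):dx=-4,dy=-4->C
  (5,8):dx=-11,dy=-9->C; (6,7):dx=-1,dy=-1->C; (6,8):dx=-8,dy=-6->C; (7,8):dx=-7,dy=-5->C
Step 2: C = 23, D = 5, total pairs = 28.
Step 3: tau = (C - D)/(n(n-1)/2) = (23 - 5)/28 = 0.642857.
Step 4: Exact two-sided p-value (enumerate n! = 40320 permutations of y under H0): p = 0.031151.
Step 5: alpha = 0.1. reject H0.

tau_b = 0.6429 (C=23, D=5), p = 0.031151, reject H0.


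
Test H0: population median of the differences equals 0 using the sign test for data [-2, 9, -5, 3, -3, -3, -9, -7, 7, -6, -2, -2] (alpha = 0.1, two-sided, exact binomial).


Step 1: Discard zero differences. Original n = 12; n_eff = number of nonzero differences = 12.
Nonzero differences (with sign): -2, +9, -5, +3, -3, -3, -9, -7, +7, -6, -2, -2
Step 2: Count signs: positive = 3, negative = 9.
Step 3: Under H0: P(positive) = 0.5, so the number of positives S ~ Bin(12, 0.5).
Step 4: Two-sided exact p-value = sum of Bin(12,0.5) probabilities at or below the observed probability = 0.145996.
Step 5: alpha = 0.1. fail to reject H0.

n_eff = 12, pos = 3, neg = 9, p = 0.145996, fail to reject H0.


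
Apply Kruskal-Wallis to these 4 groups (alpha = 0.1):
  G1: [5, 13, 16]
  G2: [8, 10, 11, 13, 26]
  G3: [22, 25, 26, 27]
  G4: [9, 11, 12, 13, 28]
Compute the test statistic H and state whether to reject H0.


Step 1: Combine all N = 17 observations and assign midranks.
sorted (value, group, rank): (5,G1,1), (8,G2,2), (9,G4,3), (10,G2,4), (11,G2,5.5), (11,G4,5.5), (12,G4,7), (13,G1,9), (13,G2,9), (13,G4,9), (16,G1,11), (22,G3,12), (25,G3,13), (26,G2,14.5), (26,G3,14.5), (27,G3,16), (28,G4,17)
Step 2: Sum ranks within each group.
R_1 = 21 (n_1 = 3)
R_2 = 35 (n_2 = 5)
R_3 = 55.5 (n_3 = 4)
R_4 = 41.5 (n_4 = 5)
Step 3: H = 12/(N(N+1)) * sum(R_i^2/n_i) - 3(N+1)
     = 12/(17*18) * (21^2/3 + 35^2/5 + 55.5^2/4 + 41.5^2/5) - 3*18
     = 0.039216 * 1506.51 - 54
     = 5.078922.
Step 4: Ties present; correction factor C = 1 - 36/(17^3 - 17) = 0.992647. Corrected H = 5.078922 / 0.992647 = 5.116543.
Step 5: Under H0, H ~ chi^2(3); p-value = 0.163460.
Step 6: alpha = 0.1. fail to reject H0.

H = 5.1165, df = 3, p = 0.163460, fail to reject H0.


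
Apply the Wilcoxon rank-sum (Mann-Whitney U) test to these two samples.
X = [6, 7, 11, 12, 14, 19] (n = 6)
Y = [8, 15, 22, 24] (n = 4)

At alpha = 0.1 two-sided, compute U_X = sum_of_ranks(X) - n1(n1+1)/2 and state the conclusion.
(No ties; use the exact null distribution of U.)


Step 1: Combine and sort all 10 observations; assign midranks.
sorted (value, group): (6,X), (7,X), (8,Y), (11,X), (12,X), (14,X), (15,Y), (19,X), (22,Y), (24,Y)
ranks: 6->1, 7->2, 8->3, 11->4, 12->5, 14->6, 15->7, 19->8, 22->9, 24->10
Step 2: Rank sum for X: R1 = 1 + 2 + 4 + 5 + 6 + 8 = 26.
Step 3: U_X = R1 - n1(n1+1)/2 = 26 - 6*7/2 = 26 - 21 = 5.
       U_Y = n1*n2 - U_X = 24 - 5 = 19.
Step 4: No ties, so the exact null distribution of U (based on enumerating the C(10,6) = 210 equally likely rank assignments) gives the two-sided p-value.
Step 5: p-value = 0.171429; compare to alpha = 0.1. fail to reject H0.

U_X = 5, p = 0.171429, fail to reject H0 at alpha = 0.1.


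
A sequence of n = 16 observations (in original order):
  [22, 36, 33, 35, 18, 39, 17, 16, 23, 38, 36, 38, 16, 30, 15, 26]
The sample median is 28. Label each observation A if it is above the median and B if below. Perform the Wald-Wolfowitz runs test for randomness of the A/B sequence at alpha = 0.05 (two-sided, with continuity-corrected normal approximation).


Step 1: Compute median = 28; label A = above, B = below.
Labels in order: BAAABABBBAAABABB  (n_A = 8, n_B = 8)
Step 2: Count runs R = 9.
Step 3: Under H0 (random ordering), E[R] = 2*n_A*n_B/(n_A+n_B) + 1 = 2*8*8/16 + 1 = 9.0000.
        Var[R] = 2*n_A*n_B*(2*n_A*n_B - n_A - n_B) / ((n_A+n_B)^2 * (n_A+n_B-1)) = 14336/3840 = 3.7333.
        SD[R] = 1.9322.
Step 4: R = E[R], so z = 0 with no continuity correction.
Step 5: Two-sided p-value via normal approximation = 2*(1 - Phi(|z|)) = 1.000000.
Step 6: alpha = 0.05. fail to reject H0.

R = 9, z = 0.0000, p = 1.000000, fail to reject H0.


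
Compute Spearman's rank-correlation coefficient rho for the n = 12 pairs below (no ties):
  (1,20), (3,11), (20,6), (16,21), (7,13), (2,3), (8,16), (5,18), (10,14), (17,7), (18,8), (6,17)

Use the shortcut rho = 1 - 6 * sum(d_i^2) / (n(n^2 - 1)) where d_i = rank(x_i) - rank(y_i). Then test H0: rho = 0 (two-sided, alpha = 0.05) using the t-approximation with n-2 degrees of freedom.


Step 1: Rank x and y separately (midranks; no ties here).
rank(x): 1->1, 3->3, 20->12, 16->9, 7->6, 2->2, 8->7, 5->4, 10->8, 17->10, 18->11, 6->5
rank(y): 20->11, 11->5, 6->2, 21->12, 13->6, 3->1, 16->8, 18->10, 14->7, 7->3, 8->4, 17->9
Step 2: d_i = R_x(i) - R_y(i); compute d_i^2.
  (1-11)^2=100, (3-5)^2=4, (12-2)^2=100, (9-12)^2=9, (6-6)^2=0, (2-1)^2=1, (7-8)^2=1, (4-10)^2=36, (8-7)^2=1, (10-3)^2=49, (11-4)^2=49, (5-9)^2=16
sum(d^2) = 366.
Step 3: rho = 1 - 6*366 / (12*(12^2 - 1)) = 1 - 2196/1716 = -0.279720.
Step 4: Under H0, t = rho * sqrt((n-2)/(1-rho^2)) = -0.9213 ~ t(10).
Step 5: Two-sided p-value from the t-distribution with 10 df = 0.378569.
Step 6: alpha = 0.05. fail to reject H0.

rho = -0.2797, p = 0.378569, fail to reject H0 at alpha = 0.05.


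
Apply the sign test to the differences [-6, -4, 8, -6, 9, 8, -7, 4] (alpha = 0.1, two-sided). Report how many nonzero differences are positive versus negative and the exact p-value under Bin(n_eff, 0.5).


Step 1: Discard zero differences. Original n = 8; n_eff = number of nonzero differences = 8.
Nonzero differences (with sign): -6, -4, +8, -6, +9, +8, -7, +4
Step 2: Count signs: positive = 4, negative = 4.
Step 3: Under H0: P(positive) = 0.5, so the number of positives S ~ Bin(8, 0.5).
Step 4: Two-sided exact p-value = sum of Bin(8,0.5) probabilities at or below the observed probability = 1.000000.
Step 5: alpha = 0.1. fail to reject H0.

n_eff = 8, pos = 4, neg = 4, p = 1.000000, fail to reject H0.


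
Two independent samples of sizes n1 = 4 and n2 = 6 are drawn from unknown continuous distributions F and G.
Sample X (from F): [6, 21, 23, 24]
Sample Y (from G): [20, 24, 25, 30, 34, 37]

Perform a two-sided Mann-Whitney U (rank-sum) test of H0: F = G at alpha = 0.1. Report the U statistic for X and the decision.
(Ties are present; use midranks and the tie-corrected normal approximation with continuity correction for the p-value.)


Step 1: Combine and sort all 10 observations; assign midranks.
sorted (value, group): (6,X), (20,Y), (21,X), (23,X), (24,X), (24,Y), (25,Y), (30,Y), (34,Y), (37,Y)
ranks: 6->1, 20->2, 21->3, 23->4, 24->5.5, 24->5.5, 25->7, 30->8, 34->9, 37->10
Step 2: Rank sum for X: R1 = 1 + 3 + 4 + 5.5 = 13.5.
Step 3: U_X = R1 - n1(n1+1)/2 = 13.5 - 4*5/2 = 13.5 - 10 = 3.5.
       U_Y = n1*n2 - U_X = 24 - 3.5 = 20.5.
Step 4: Ties are present, so use the tie-corrected normal approximation (with continuity correction) for the p-value.
Step 5: p-value = 0.087118; compare to alpha = 0.1. reject H0.

U_X = 3.5, p = 0.087118, reject H0 at alpha = 0.1.


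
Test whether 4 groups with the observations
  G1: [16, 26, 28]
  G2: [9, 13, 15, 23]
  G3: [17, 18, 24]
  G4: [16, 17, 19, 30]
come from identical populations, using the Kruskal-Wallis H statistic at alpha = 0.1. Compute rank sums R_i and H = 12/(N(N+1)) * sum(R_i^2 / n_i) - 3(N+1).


Step 1: Combine all N = 14 observations and assign midranks.
sorted (value, group, rank): (9,G2,1), (13,G2,2), (15,G2,3), (16,G1,4.5), (16,G4,4.5), (17,G3,6.5), (17,G4,6.5), (18,G3,8), (19,G4,9), (23,G2,10), (24,G3,11), (26,G1,12), (28,G1,13), (30,G4,14)
Step 2: Sum ranks within each group.
R_1 = 29.5 (n_1 = 3)
R_2 = 16 (n_2 = 4)
R_3 = 25.5 (n_3 = 3)
R_4 = 34 (n_4 = 4)
Step 3: H = 12/(N(N+1)) * sum(R_i^2/n_i) - 3(N+1)
     = 12/(14*15) * (29.5^2/3 + 16^2/4 + 25.5^2/3 + 34^2/4) - 3*15
     = 0.057143 * 859.833 - 45
     = 4.133333.
Step 4: Ties present; correction factor C = 1 - 12/(14^3 - 14) = 0.995604. Corrected H = 4.133333 / 0.995604 = 4.151582.
Step 5: Under H0, H ~ chi^2(3); p-value = 0.245554.
Step 6: alpha = 0.1. fail to reject H0.

H = 4.1516, df = 3, p = 0.245554, fail to reject H0.


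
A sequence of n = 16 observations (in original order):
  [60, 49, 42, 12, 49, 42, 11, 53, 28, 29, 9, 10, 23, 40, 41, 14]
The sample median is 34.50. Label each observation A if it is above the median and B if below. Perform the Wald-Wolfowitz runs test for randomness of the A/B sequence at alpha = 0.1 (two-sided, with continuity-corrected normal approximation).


Step 1: Compute median = 34.50; label A = above, B = below.
Labels in order: AAABAABABBBBBAAB  (n_A = 8, n_B = 8)
Step 2: Count runs R = 8.
Step 3: Under H0 (random ordering), E[R] = 2*n_A*n_B/(n_A+n_B) + 1 = 2*8*8/16 + 1 = 9.0000.
        Var[R] = 2*n_A*n_B*(2*n_A*n_B - n_A - n_B) / ((n_A+n_B)^2 * (n_A+n_B-1)) = 14336/3840 = 3.7333.
        SD[R] = 1.9322.
Step 4: Continuity-corrected z = (R + 0.5 - E[R]) / SD[R] = (8 + 0.5 - 9.0000) / 1.9322 = -0.2588.
Step 5: Two-sided p-value via normal approximation = 2*(1 - Phi(|z|)) = 0.795809.
Step 6: alpha = 0.1. fail to reject H0.

R = 8, z = -0.2588, p = 0.795809, fail to reject H0.


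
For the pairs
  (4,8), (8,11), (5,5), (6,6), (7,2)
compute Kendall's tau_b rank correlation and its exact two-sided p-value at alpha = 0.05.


Step 1: Enumerate the 10 unordered pairs (i,j) with i<j and classify each by sign(x_j-x_i) * sign(y_j-y_i).
  (1,2):dx=+4,dy=+3->C; (1,3):dx=+1,dy=-3->D; (1,4):dx=+2,dy=-2->D; (1,5):dx=+3,dy=-6->D
  (2,3):dx=-3,dy=-6->C; (2,4):dx=-2,dy=-5->C; (2,5):dx=-1,dy=-9->C; (3,4):dx=+1,dy=+1->C
  (3,5):dx=+2,dy=-3->D; (4,5):dx=+1,dy=-4->D
Step 2: C = 5, D = 5, total pairs = 10.
Step 3: tau = (C - D)/(n(n-1)/2) = (5 - 5)/10 = 0.000000.
Step 4: Exact two-sided p-value (enumerate n! = 120 permutations of y under H0): p = 1.000000.
Step 5: alpha = 0.05. fail to reject H0.

tau_b = 0.0000 (C=5, D=5), p = 1.000000, fail to reject H0.


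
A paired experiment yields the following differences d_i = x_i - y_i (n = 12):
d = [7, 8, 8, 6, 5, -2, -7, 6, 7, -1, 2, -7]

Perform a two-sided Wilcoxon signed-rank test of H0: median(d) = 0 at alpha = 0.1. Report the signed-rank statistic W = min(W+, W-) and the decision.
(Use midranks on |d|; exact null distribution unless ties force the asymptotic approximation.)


Step 1: Drop any zero differences (none here) and take |d_i|.
|d| = [7, 8, 8, 6, 5, 2, 7, 6, 7, 1, 2, 7]
Step 2: Midrank |d_i| (ties get averaged ranks).
ranks: |7|->8.5, |8|->11.5, |8|->11.5, |6|->5.5, |5|->4, |2|->2.5, |7|->8.5, |6|->5.5, |7|->8.5, |1|->1, |2|->2.5, |7|->8.5
Step 3: Attach original signs; sum ranks with positive sign and with negative sign.
W+ = 8.5 + 11.5 + 11.5 + 5.5 + 4 + 5.5 + 8.5 + 2.5 = 57.5
W- = 2.5 + 8.5 + 1 + 8.5 = 20.5
(Check: W+ + W- = 78 should equal n(n+1)/2 = 78.)
Step 4: Test statistic W = min(W+, W-) = 20.5.
Step 5: Ties in |d|, so use the tie-corrected normal approximation.
        E[W] = n(n+1)/4 = 12*13/4 = 39.
        Tie groups: |d|=2 (t=2), |d|=6 (t=2), |d|=7 (t=4), |d|=8 (t=2); sum(t^3 - t) = 78.
        Var[W] = n(n+1)(2n+1)/24 - sum(t^3-t)/48 = 3900/24 - 78/48 = 160.875.
        z = (W - E[W]) / sqrt(Var[W]) = (20.5 - 39) / 12.6837 = -1.4586.
        Two-sided p = 2*Phi(z) = 0.144683.
Step 6: alpha = 0.1. fail to reject H0.

W+ = 57.5, W- = 20.5, W = min = 20.5, p = 0.144683, fail to reject H0.


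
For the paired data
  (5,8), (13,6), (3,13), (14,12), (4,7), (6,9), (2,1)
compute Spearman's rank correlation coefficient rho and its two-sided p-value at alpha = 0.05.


Step 1: Rank x and y separately (midranks; no ties here).
rank(x): 5->4, 13->6, 3->2, 14->7, 4->3, 6->5, 2->1
rank(y): 8->4, 6->2, 13->7, 12->6, 7->3, 9->5, 1->1
Step 2: d_i = R_x(i) - R_y(i); compute d_i^2.
  (4-4)^2=0, (6-2)^2=16, (2-7)^2=25, (7-6)^2=1, (3-3)^2=0, (5-5)^2=0, (1-1)^2=0
sum(d^2) = 42.
Step 3: rho = 1 - 6*42 / (7*(7^2 - 1)) = 1 - 252/336 = 0.250000.
Step 4: Under H0, t = rho * sqrt((n-2)/(1-rho^2)) = 0.5774 ~ t(5).
Step 5: Two-sided p-value from the t-distribution with 5 df = 0.588724.
Step 6: alpha = 0.05. fail to reject H0.

rho = 0.2500, p = 0.588724, fail to reject H0 at alpha = 0.05.


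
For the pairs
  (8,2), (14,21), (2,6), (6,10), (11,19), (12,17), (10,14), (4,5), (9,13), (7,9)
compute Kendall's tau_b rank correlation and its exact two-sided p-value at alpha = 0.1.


Step 1: Enumerate the 45 unordered pairs (i,j) with i<j and classify each by sign(x_j-x_i) * sign(y_j-y_i).
  (1,2):dx=+6,dy=+19->C; (1,3):dx=-6,dy=+4->D; (1,4):dx=-2,dy=+8->D; (1,5):dx=+3,dy=+17->C
  (1,6):dx=+4,dy=+15->C; (1,7):dx=+2,dy=+12->C; (1,8):dx=-4,dy=+3->D; (1,9):dx=+1,dy=+11->C
  (1,10):dx=-1,dy=+7->D; (2,3):dx=-12,dy=-15->C; (2,4):dx=-8,dy=-11->C; (2,5):dx=-3,dy=-2->C
  (2,6):dx=-2,dy=-4->C; (2,7):dx=-4,dy=-7->C; (2,8):dx=-10,dy=-16->C; (2,9):dx=-5,dy=-8->C
  (2,10):dx=-7,dy=-12->C; (3,4):dx=+4,dy=+4->C; (3,5):dx=+9,dy=+13->C; (3,6):dx=+10,dy=+11->C
  (3,7):dx=+8,dy=+8->C; (3,8):dx=+2,dy=-1->D; (3,9):dx=+7,dy=+7->C; (3,10):dx=+5,dy=+3->C
  (4,5):dx=+5,dy=+9->C; (4,6):dx=+6,dy=+7->C; (4,7):dx=+4,dy=+4->C; (4,8):dx=-2,dy=-5->C
  (4,9):dx=+3,dy=+3->C; (4,10):dx=+1,dy=-1->D; (5,6):dx=+1,dy=-2->D; (5,7):dx=-1,dy=-5->C
  (5,8):dx=-7,dy=-14->C; (5,9):dx=-2,dy=-6->C; (5,10):dx=-4,dy=-10->C; (6,7):dx=-2,dy=-3->C
  (6,8):dx=-8,dy=-12->C; (6,9):dx=-3,dy=-4->C; (6,10):dx=-5,dy=-8->C; (7,8):dx=-6,dy=-9->C
  (7,9):dx=-1,dy=-1->C; (7,10):dx=-3,dy=-5->C; (8,9):dx=+5,dy=+8->C; (8,10):dx=+3,dy=+4->C
  (9,10):dx=-2,dy=-4->C
Step 2: C = 38, D = 7, total pairs = 45.
Step 3: tau = (C - D)/(n(n-1)/2) = (38 - 7)/45 = 0.688889.
Step 4: Exact two-sided p-value (enumerate n! = 3628800 permutations of y under H0): p = 0.004687.
Step 5: alpha = 0.1. reject H0.

tau_b = 0.6889 (C=38, D=7), p = 0.004687, reject H0.


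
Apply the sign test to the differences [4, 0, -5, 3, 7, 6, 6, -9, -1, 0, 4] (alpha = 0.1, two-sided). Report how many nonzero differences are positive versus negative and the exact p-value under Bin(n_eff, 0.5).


Step 1: Discard zero differences. Original n = 11; n_eff = number of nonzero differences = 9.
Nonzero differences (with sign): +4, -5, +3, +7, +6, +6, -9, -1, +4
Step 2: Count signs: positive = 6, negative = 3.
Step 3: Under H0: P(positive) = 0.5, so the number of positives S ~ Bin(9, 0.5).
Step 4: Two-sided exact p-value = sum of Bin(9,0.5) probabilities at or below the observed probability = 0.507812.
Step 5: alpha = 0.1. fail to reject H0.

n_eff = 9, pos = 6, neg = 3, p = 0.507812, fail to reject H0.


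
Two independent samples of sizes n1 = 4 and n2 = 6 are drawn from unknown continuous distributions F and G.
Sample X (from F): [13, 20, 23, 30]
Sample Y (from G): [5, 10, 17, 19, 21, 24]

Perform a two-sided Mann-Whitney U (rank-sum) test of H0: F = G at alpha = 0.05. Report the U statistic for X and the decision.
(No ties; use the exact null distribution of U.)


Step 1: Combine and sort all 10 observations; assign midranks.
sorted (value, group): (5,Y), (10,Y), (13,X), (17,Y), (19,Y), (20,X), (21,Y), (23,X), (24,Y), (30,X)
ranks: 5->1, 10->2, 13->3, 17->4, 19->5, 20->6, 21->7, 23->8, 24->9, 30->10
Step 2: Rank sum for X: R1 = 3 + 6 + 8 + 10 = 27.
Step 3: U_X = R1 - n1(n1+1)/2 = 27 - 4*5/2 = 27 - 10 = 17.
       U_Y = n1*n2 - U_X = 24 - 17 = 7.
Step 4: No ties, so the exact null distribution of U (based on enumerating the C(10,4) = 210 equally likely rank assignments) gives the two-sided p-value.
Step 5: p-value = 0.352381; compare to alpha = 0.05. fail to reject H0.

U_X = 17, p = 0.352381, fail to reject H0 at alpha = 0.05.


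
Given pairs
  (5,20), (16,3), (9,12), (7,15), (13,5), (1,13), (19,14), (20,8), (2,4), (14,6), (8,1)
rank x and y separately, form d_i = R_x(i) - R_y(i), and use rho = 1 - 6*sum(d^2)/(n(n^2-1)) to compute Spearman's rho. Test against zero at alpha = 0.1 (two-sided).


Step 1: Rank x and y separately (midranks; no ties here).
rank(x): 5->3, 16->9, 9->6, 7->4, 13->7, 1->1, 19->10, 20->11, 2->2, 14->8, 8->5
rank(y): 20->11, 3->2, 12->7, 15->10, 5->4, 13->8, 14->9, 8->6, 4->3, 6->5, 1->1
Step 2: d_i = R_x(i) - R_y(i); compute d_i^2.
  (3-11)^2=64, (9-2)^2=49, (6-7)^2=1, (4-10)^2=36, (7-4)^2=9, (1-8)^2=49, (10-9)^2=1, (11-6)^2=25, (2-3)^2=1, (8-5)^2=9, (5-1)^2=16
sum(d^2) = 260.
Step 3: rho = 1 - 6*260 / (11*(11^2 - 1)) = 1 - 1560/1320 = -0.181818.
Step 4: Under H0, t = rho * sqrt((n-2)/(1-rho^2)) = -0.5547 ~ t(9).
Step 5: Two-sided p-value from the t-distribution with 9 df = 0.592615.
Step 6: alpha = 0.1. fail to reject H0.

rho = -0.1818, p = 0.592615, fail to reject H0 at alpha = 0.1.


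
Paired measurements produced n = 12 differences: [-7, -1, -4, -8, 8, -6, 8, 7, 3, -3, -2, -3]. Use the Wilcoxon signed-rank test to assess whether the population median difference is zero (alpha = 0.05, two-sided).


Step 1: Drop any zero differences (none here) and take |d_i|.
|d| = [7, 1, 4, 8, 8, 6, 8, 7, 3, 3, 2, 3]
Step 2: Midrank |d_i| (ties get averaged ranks).
ranks: |7|->8.5, |1|->1, |4|->6, |8|->11, |8|->11, |6|->7, |8|->11, |7|->8.5, |3|->4, |3|->4, |2|->2, |3|->4
Step 3: Attach original signs; sum ranks with positive sign and with negative sign.
W+ = 11 + 11 + 8.5 + 4 = 34.5
W- = 8.5 + 1 + 6 + 11 + 7 + 4 + 2 + 4 = 43.5
(Check: W+ + W- = 78 should equal n(n+1)/2 = 78.)
Step 4: Test statistic W = min(W+, W-) = 34.5.
Step 5: Ties in |d|, so use the tie-corrected normal approximation.
        E[W] = n(n+1)/4 = 12*13/4 = 39.
        Tie groups: |d|=3 (t=3), |d|=7 (t=2), |d|=8 (t=3); sum(t^3 - t) = 54.
        Var[W] = n(n+1)(2n+1)/24 - sum(t^3-t)/48 = 3900/24 - 54/48 = 161.375.
        z = (W - E[W]) / sqrt(Var[W]) = (34.5 - 39) / 12.7033 = -0.3542.
        Two-sided p = 2*Phi(z) = 0.723161.
Step 6: alpha = 0.05. fail to reject H0.

W+ = 34.5, W- = 43.5, W = min = 34.5, p = 0.723161, fail to reject H0.


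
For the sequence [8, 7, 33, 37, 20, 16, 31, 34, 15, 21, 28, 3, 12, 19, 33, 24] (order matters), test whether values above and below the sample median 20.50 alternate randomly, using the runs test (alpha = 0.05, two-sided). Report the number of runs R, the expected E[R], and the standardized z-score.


Step 1: Compute median = 20.50; label A = above, B = below.
Labels in order: BBAABBAABAABBBAA  (n_A = 8, n_B = 8)
Step 2: Count runs R = 8.
Step 3: Under H0 (random ordering), E[R] = 2*n_A*n_B/(n_A+n_B) + 1 = 2*8*8/16 + 1 = 9.0000.
        Var[R] = 2*n_A*n_B*(2*n_A*n_B - n_A - n_B) / ((n_A+n_B)^2 * (n_A+n_B-1)) = 14336/3840 = 3.7333.
        SD[R] = 1.9322.
Step 4: Continuity-corrected z = (R + 0.5 - E[R]) / SD[R] = (8 + 0.5 - 9.0000) / 1.9322 = -0.2588.
Step 5: Two-sided p-value via normal approximation = 2*(1 - Phi(|z|)) = 0.795809.
Step 6: alpha = 0.05. fail to reject H0.

R = 8, z = -0.2588, p = 0.795809, fail to reject H0.


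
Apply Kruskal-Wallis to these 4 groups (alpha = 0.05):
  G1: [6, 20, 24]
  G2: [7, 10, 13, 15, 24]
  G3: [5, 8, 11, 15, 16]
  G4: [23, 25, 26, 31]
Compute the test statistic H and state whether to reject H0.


Step 1: Combine all N = 17 observations and assign midranks.
sorted (value, group, rank): (5,G3,1), (6,G1,2), (7,G2,3), (8,G3,4), (10,G2,5), (11,G3,6), (13,G2,7), (15,G2,8.5), (15,G3,8.5), (16,G3,10), (20,G1,11), (23,G4,12), (24,G1,13.5), (24,G2,13.5), (25,G4,15), (26,G4,16), (31,G4,17)
Step 2: Sum ranks within each group.
R_1 = 26.5 (n_1 = 3)
R_2 = 37 (n_2 = 5)
R_3 = 29.5 (n_3 = 5)
R_4 = 60 (n_4 = 4)
Step 3: H = 12/(N(N+1)) * sum(R_i^2/n_i) - 3(N+1)
     = 12/(17*18) * (26.5^2/3 + 37^2/5 + 29.5^2/5 + 60^2/4) - 3*18
     = 0.039216 * 1581.93 - 54
     = 8.036601.
Step 4: Ties present; correction factor C = 1 - 12/(17^3 - 17) = 0.997549. Corrected H = 8.036601 / 0.997549 = 8.056347.
Step 5: Under H0, H ~ chi^2(3); p-value = 0.044861.
Step 6: alpha = 0.05. reject H0.

H = 8.0563, df = 3, p = 0.044861, reject H0.


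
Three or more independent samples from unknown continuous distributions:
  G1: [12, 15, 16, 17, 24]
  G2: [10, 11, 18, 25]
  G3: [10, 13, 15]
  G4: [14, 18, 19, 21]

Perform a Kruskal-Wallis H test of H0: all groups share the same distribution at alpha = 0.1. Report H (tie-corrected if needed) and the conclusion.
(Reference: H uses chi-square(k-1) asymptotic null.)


Step 1: Combine all N = 16 observations and assign midranks.
sorted (value, group, rank): (10,G2,1.5), (10,G3,1.5), (11,G2,3), (12,G1,4), (13,G3,5), (14,G4,6), (15,G1,7.5), (15,G3,7.5), (16,G1,9), (17,G1,10), (18,G2,11.5), (18,G4,11.5), (19,G4,13), (21,G4,14), (24,G1,15), (25,G2,16)
Step 2: Sum ranks within each group.
R_1 = 45.5 (n_1 = 5)
R_2 = 32 (n_2 = 4)
R_3 = 14 (n_3 = 3)
R_4 = 44.5 (n_4 = 4)
Step 3: H = 12/(N(N+1)) * sum(R_i^2/n_i) - 3(N+1)
     = 12/(16*17) * (45.5^2/5 + 32^2/4 + 14^2/3 + 44.5^2/4) - 3*17
     = 0.044118 * 1230.45 - 51
     = 3.284375.
Step 4: Ties present; correction factor C = 1 - 18/(16^3 - 16) = 0.995588. Corrected H = 3.284375 / 0.995588 = 3.298929.
Step 5: Under H0, H ~ chi^2(3); p-value = 0.347792.
Step 6: alpha = 0.1. fail to reject H0.

H = 3.2989, df = 3, p = 0.347792, fail to reject H0.


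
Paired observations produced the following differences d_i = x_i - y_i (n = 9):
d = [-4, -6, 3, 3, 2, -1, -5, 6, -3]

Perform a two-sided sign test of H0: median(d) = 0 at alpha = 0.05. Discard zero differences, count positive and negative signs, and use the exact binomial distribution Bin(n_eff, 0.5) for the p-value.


Step 1: Discard zero differences. Original n = 9; n_eff = number of nonzero differences = 9.
Nonzero differences (with sign): -4, -6, +3, +3, +2, -1, -5, +6, -3
Step 2: Count signs: positive = 4, negative = 5.
Step 3: Under H0: P(positive) = 0.5, so the number of positives S ~ Bin(9, 0.5).
Step 4: Two-sided exact p-value = sum of Bin(9,0.5) probabilities at or below the observed probability = 1.000000.
Step 5: alpha = 0.05. fail to reject H0.

n_eff = 9, pos = 4, neg = 5, p = 1.000000, fail to reject H0.


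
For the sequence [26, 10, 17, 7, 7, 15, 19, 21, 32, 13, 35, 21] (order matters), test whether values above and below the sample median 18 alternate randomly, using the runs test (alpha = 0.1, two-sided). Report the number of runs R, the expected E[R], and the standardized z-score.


Step 1: Compute median = 18; label A = above, B = below.
Labels in order: ABBBBBAAABAA  (n_A = 6, n_B = 6)
Step 2: Count runs R = 5.
Step 3: Under H0 (random ordering), E[R] = 2*n_A*n_B/(n_A+n_B) + 1 = 2*6*6/12 + 1 = 7.0000.
        Var[R] = 2*n_A*n_B*(2*n_A*n_B - n_A - n_B) / ((n_A+n_B)^2 * (n_A+n_B-1)) = 4320/1584 = 2.7273.
        SD[R] = 1.6514.
Step 4: Continuity-corrected z = (R + 0.5 - E[R]) / SD[R] = (5 + 0.5 - 7.0000) / 1.6514 = -0.9083.
Step 5: Two-sided p-value via normal approximation = 2*(1 - Phi(|z|)) = 0.363722.
Step 6: alpha = 0.1. fail to reject H0.

R = 5, z = -0.9083, p = 0.363722, fail to reject H0.


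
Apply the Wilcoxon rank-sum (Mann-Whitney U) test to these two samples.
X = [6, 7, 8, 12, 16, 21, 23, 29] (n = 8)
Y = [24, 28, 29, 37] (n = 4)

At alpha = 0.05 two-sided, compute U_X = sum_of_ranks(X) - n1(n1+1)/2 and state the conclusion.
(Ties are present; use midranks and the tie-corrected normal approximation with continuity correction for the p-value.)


Step 1: Combine and sort all 12 observations; assign midranks.
sorted (value, group): (6,X), (7,X), (8,X), (12,X), (16,X), (21,X), (23,X), (24,Y), (28,Y), (29,X), (29,Y), (37,Y)
ranks: 6->1, 7->2, 8->3, 12->4, 16->5, 21->6, 23->7, 24->8, 28->9, 29->10.5, 29->10.5, 37->12
Step 2: Rank sum for X: R1 = 1 + 2 + 3 + 4 + 5 + 6 + 7 + 10.5 = 38.5.
Step 3: U_X = R1 - n1(n1+1)/2 = 38.5 - 8*9/2 = 38.5 - 36 = 2.5.
       U_Y = n1*n2 - U_X = 32 - 2.5 = 29.5.
Step 4: Ties are present, so use the tie-corrected normal approximation (with continuity correction) for the p-value.
Step 5: p-value = 0.026980; compare to alpha = 0.05. reject H0.

U_X = 2.5, p = 0.026980, reject H0 at alpha = 0.05.


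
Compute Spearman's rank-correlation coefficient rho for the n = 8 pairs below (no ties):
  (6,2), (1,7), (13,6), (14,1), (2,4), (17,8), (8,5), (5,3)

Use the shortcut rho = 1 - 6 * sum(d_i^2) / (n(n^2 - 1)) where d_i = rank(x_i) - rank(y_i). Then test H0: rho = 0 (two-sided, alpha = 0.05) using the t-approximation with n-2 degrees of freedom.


Step 1: Rank x and y separately (midranks; no ties here).
rank(x): 6->4, 1->1, 13->6, 14->7, 2->2, 17->8, 8->5, 5->3
rank(y): 2->2, 7->7, 6->6, 1->1, 4->4, 8->8, 5->5, 3->3
Step 2: d_i = R_x(i) - R_y(i); compute d_i^2.
  (4-2)^2=4, (1-7)^2=36, (6-6)^2=0, (7-1)^2=36, (2-4)^2=4, (8-8)^2=0, (5-5)^2=0, (3-3)^2=0
sum(d^2) = 80.
Step 3: rho = 1 - 6*80 / (8*(8^2 - 1)) = 1 - 480/504 = 0.047619.
Step 4: Under H0, t = rho * sqrt((n-2)/(1-rho^2)) = 0.1168 ~ t(6).
Step 5: Two-sided p-value from the t-distribution with 6 df = 0.910849.
Step 6: alpha = 0.05. fail to reject H0.

rho = 0.0476, p = 0.910849, fail to reject H0 at alpha = 0.05.


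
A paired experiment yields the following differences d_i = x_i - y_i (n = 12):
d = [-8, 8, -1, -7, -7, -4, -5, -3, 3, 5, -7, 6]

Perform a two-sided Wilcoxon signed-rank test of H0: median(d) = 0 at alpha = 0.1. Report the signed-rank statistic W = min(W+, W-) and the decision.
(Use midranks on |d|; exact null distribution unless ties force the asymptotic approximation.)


Step 1: Drop any zero differences (none here) and take |d_i|.
|d| = [8, 8, 1, 7, 7, 4, 5, 3, 3, 5, 7, 6]
Step 2: Midrank |d_i| (ties get averaged ranks).
ranks: |8|->11.5, |8|->11.5, |1|->1, |7|->9, |7|->9, |4|->4, |5|->5.5, |3|->2.5, |3|->2.5, |5|->5.5, |7|->9, |6|->7
Step 3: Attach original signs; sum ranks with positive sign and with negative sign.
W+ = 11.5 + 2.5 + 5.5 + 7 = 26.5
W- = 11.5 + 1 + 9 + 9 + 4 + 5.5 + 2.5 + 9 = 51.5
(Check: W+ + W- = 78 should equal n(n+1)/2 = 78.)
Step 4: Test statistic W = min(W+, W-) = 26.5.
Step 5: Ties in |d|, so use the tie-corrected normal approximation.
        E[W] = n(n+1)/4 = 12*13/4 = 39.
        Tie groups: |d|=3 (t=2), |d|=5 (t=2), |d|=7 (t=3), |d|=8 (t=2); sum(t^3 - t) = 42.
        Var[W] = n(n+1)(2n+1)/24 - sum(t^3-t)/48 = 3900/24 - 42/48 = 161.625.
        z = (W - E[W]) / sqrt(Var[W]) = (26.5 - 39) / 12.7132 = -0.9832.
        Two-sided p = 2*Phi(z) = 0.325494.
Step 6: alpha = 0.1. fail to reject H0.

W+ = 26.5, W- = 51.5, W = min = 26.5, p = 0.325494, fail to reject H0.


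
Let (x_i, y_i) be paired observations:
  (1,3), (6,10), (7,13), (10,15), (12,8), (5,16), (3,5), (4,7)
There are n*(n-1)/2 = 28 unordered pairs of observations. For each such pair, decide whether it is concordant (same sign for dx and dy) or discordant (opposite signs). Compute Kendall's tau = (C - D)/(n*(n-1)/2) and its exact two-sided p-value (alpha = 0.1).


Step 1: Enumerate the 28 unordered pairs (i,j) with i<j and classify each by sign(x_j-x_i) * sign(y_j-y_i).
  (1,2):dx=+5,dy=+7->C; (1,3):dx=+6,dy=+10->C; (1,4):dx=+9,dy=+12->C; (1,5):dx=+11,dy=+5->C
  (1,6):dx=+4,dy=+13->C; (1,7):dx=+2,dy=+2->C; (1,8):dx=+3,dy=+4->C; (2,3):dx=+1,dy=+3->C
  (2,4):dx=+4,dy=+5->C; (2,5):dx=+6,dy=-2->D; (2,6):dx=-1,dy=+6->D; (2,7):dx=-3,dy=-5->C
  (2,8):dx=-2,dy=-3->C; (3,4):dx=+3,dy=+2->C; (3,5):dx=+5,dy=-5->D; (3,6):dx=-2,dy=+3->D
  (3,7):dx=-4,dy=-8->C; (3,8):dx=-3,dy=-6->C; (4,5):dx=+2,dy=-7->D; (4,6):dx=-5,dy=+1->D
  (4,7):dx=-7,dy=-10->C; (4,8):dx=-6,dy=-8->C; (5,6):dx=-7,dy=+8->D; (5,7):dx=-9,dy=-3->C
  (5,8):dx=-8,dy=-1->C; (6,7):dx=-2,dy=-11->C; (6,8):dx=-1,dy=-9->C; (7,8):dx=+1,dy=+2->C
Step 2: C = 21, D = 7, total pairs = 28.
Step 3: tau = (C - D)/(n(n-1)/2) = (21 - 7)/28 = 0.500000.
Step 4: Exact two-sided p-value (enumerate n! = 40320 permutations of y under H0): p = 0.108681.
Step 5: alpha = 0.1. fail to reject H0.

tau_b = 0.5000 (C=21, D=7), p = 0.108681, fail to reject H0.


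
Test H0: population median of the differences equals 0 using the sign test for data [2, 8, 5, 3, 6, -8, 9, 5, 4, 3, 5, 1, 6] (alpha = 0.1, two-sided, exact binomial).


Step 1: Discard zero differences. Original n = 13; n_eff = number of nonzero differences = 13.
Nonzero differences (with sign): +2, +8, +5, +3, +6, -8, +9, +5, +4, +3, +5, +1, +6
Step 2: Count signs: positive = 12, negative = 1.
Step 3: Under H0: P(positive) = 0.5, so the number of positives S ~ Bin(13, 0.5).
Step 4: Two-sided exact p-value = sum of Bin(13,0.5) probabilities at or below the observed probability = 0.003418.
Step 5: alpha = 0.1. reject H0.

n_eff = 13, pos = 12, neg = 1, p = 0.003418, reject H0.


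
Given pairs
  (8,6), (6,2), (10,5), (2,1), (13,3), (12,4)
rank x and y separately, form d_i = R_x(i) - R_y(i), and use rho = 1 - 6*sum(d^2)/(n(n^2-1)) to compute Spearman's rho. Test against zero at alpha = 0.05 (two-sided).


Step 1: Rank x and y separately (midranks; no ties here).
rank(x): 8->3, 6->2, 10->4, 2->1, 13->6, 12->5
rank(y): 6->6, 2->2, 5->5, 1->1, 3->3, 4->4
Step 2: d_i = R_x(i) - R_y(i); compute d_i^2.
  (3-6)^2=9, (2-2)^2=0, (4-5)^2=1, (1-1)^2=0, (6-3)^2=9, (5-4)^2=1
sum(d^2) = 20.
Step 3: rho = 1 - 6*20 / (6*(6^2 - 1)) = 1 - 120/210 = 0.428571.
Step 4: Under H0, t = rho * sqrt((n-2)/(1-rho^2)) = 0.9487 ~ t(4).
Step 5: Two-sided p-value from the t-distribution with 4 df = 0.396501.
Step 6: alpha = 0.05. fail to reject H0.

rho = 0.4286, p = 0.396501, fail to reject H0 at alpha = 0.05.


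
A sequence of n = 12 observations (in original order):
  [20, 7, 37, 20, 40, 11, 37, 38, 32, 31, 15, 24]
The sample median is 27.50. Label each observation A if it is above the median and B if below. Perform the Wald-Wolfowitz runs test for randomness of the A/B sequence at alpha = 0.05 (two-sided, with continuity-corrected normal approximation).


Step 1: Compute median = 27.50; label A = above, B = below.
Labels in order: BBABABAAAABB  (n_A = 6, n_B = 6)
Step 2: Count runs R = 7.
Step 3: Under H0 (random ordering), E[R] = 2*n_A*n_B/(n_A+n_B) + 1 = 2*6*6/12 + 1 = 7.0000.
        Var[R] = 2*n_A*n_B*(2*n_A*n_B - n_A - n_B) / ((n_A+n_B)^2 * (n_A+n_B-1)) = 4320/1584 = 2.7273.
        SD[R] = 1.6514.
Step 4: R = E[R], so z = 0 with no continuity correction.
Step 5: Two-sided p-value via normal approximation = 2*(1 - Phi(|z|)) = 1.000000.
Step 6: alpha = 0.05. fail to reject H0.

R = 7, z = 0.0000, p = 1.000000, fail to reject H0.


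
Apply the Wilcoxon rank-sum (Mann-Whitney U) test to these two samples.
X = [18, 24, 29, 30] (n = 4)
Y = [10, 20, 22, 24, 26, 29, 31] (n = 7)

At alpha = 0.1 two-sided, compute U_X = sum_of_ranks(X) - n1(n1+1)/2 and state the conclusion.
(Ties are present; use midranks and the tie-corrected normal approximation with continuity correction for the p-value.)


Step 1: Combine and sort all 11 observations; assign midranks.
sorted (value, group): (10,Y), (18,X), (20,Y), (22,Y), (24,X), (24,Y), (26,Y), (29,X), (29,Y), (30,X), (31,Y)
ranks: 10->1, 18->2, 20->3, 22->4, 24->5.5, 24->5.5, 26->7, 29->8.5, 29->8.5, 30->10, 31->11
Step 2: Rank sum for X: R1 = 2 + 5.5 + 8.5 + 10 = 26.
Step 3: U_X = R1 - n1(n1+1)/2 = 26 - 4*5/2 = 26 - 10 = 16.
       U_Y = n1*n2 - U_X = 28 - 16 = 12.
Step 4: Ties are present, so use the tie-corrected normal approximation (with continuity correction) for the p-value.
Step 5: p-value = 0.775820; compare to alpha = 0.1. fail to reject H0.

U_X = 16, p = 0.775820, fail to reject H0 at alpha = 0.1.


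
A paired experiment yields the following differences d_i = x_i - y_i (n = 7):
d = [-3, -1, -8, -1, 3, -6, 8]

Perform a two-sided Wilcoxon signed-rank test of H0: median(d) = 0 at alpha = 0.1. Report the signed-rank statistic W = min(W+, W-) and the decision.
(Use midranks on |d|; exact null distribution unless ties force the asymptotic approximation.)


Step 1: Drop any zero differences (none here) and take |d_i|.
|d| = [3, 1, 8, 1, 3, 6, 8]
Step 2: Midrank |d_i| (ties get averaged ranks).
ranks: |3|->3.5, |1|->1.5, |8|->6.5, |1|->1.5, |3|->3.5, |6|->5, |8|->6.5
Step 3: Attach original signs; sum ranks with positive sign and with negative sign.
W+ = 3.5 + 6.5 = 10
W- = 3.5 + 1.5 + 6.5 + 1.5 + 5 = 18
(Check: W+ + W- = 28 should equal n(n+1)/2 = 28.)
Step 4: Test statistic W = min(W+, W-) = 10.
Step 5: Ties in |d|, so use the tie-corrected normal approximation.
        E[W] = n(n+1)/4 = 7*8/4 = 14.
        Tie groups: |d|=1 (t=2), |d|=3 (t=2), |d|=8 (t=2); sum(t^3 - t) = 18.
        Var[W] = n(n+1)(2n+1)/24 - sum(t^3-t)/48 = 840/24 - 18/48 = 34.625.
        z = (W - E[W]) / sqrt(Var[W]) = (10 - 14) / 5.8843 = -0.6798.
        Two-sided p = 2*Phi(z) = 0.496647.
Step 6: alpha = 0.1. fail to reject H0.

W+ = 10, W- = 18, W = min = 10, p = 0.496647, fail to reject H0.


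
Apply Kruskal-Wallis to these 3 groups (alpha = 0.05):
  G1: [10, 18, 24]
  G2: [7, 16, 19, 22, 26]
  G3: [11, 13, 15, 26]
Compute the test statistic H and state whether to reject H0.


Step 1: Combine all N = 12 observations and assign midranks.
sorted (value, group, rank): (7,G2,1), (10,G1,2), (11,G3,3), (13,G3,4), (15,G3,5), (16,G2,6), (18,G1,7), (19,G2,8), (22,G2,9), (24,G1,10), (26,G2,11.5), (26,G3,11.5)
Step 2: Sum ranks within each group.
R_1 = 19 (n_1 = 3)
R_2 = 35.5 (n_2 = 5)
R_3 = 23.5 (n_3 = 4)
Step 3: H = 12/(N(N+1)) * sum(R_i^2/n_i) - 3(N+1)
     = 12/(12*13) * (19^2/3 + 35.5^2/5 + 23.5^2/4) - 3*13
     = 0.076923 * 510.446 - 39
     = 0.265064.
Step 4: Ties present; correction factor C = 1 - 6/(12^3 - 12) = 0.996503. Corrected H = 0.265064 / 0.996503 = 0.265994.
Step 5: Under H0, H ~ chi^2(2); p-value = 0.875468.
Step 6: alpha = 0.05. fail to reject H0.

H = 0.2660, df = 2, p = 0.875468, fail to reject H0.


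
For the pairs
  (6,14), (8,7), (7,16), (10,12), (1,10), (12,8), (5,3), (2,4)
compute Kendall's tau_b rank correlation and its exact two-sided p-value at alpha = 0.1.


Step 1: Enumerate the 28 unordered pairs (i,j) with i<j and classify each by sign(x_j-x_i) * sign(y_j-y_i).
  (1,2):dx=+2,dy=-7->D; (1,3):dx=+1,dy=+2->C; (1,4):dx=+4,dy=-2->D; (1,5):dx=-5,dy=-4->C
  (1,6):dx=+6,dy=-6->D; (1,7):dx=-1,dy=-11->C; (1,8):dx=-4,dy=-10->C; (2,3):dx=-1,dy=+9->D
  (2,4):dx=+2,dy=+5->C; (2,5):dx=-7,dy=+3->D; (2,6):dx=+4,dy=+1->C; (2,7):dx=-3,dy=-4->C
  (2,8):dx=-6,dy=-3->C; (3,4):dx=+3,dy=-4->D; (3,5):dx=-6,dy=-6->C; (3,6):dx=+5,dy=-8->D
  (3,7):dx=-2,dy=-13->C; (3,8):dx=-5,dy=-12->C; (4,5):dx=-9,dy=-2->C; (4,6):dx=+2,dy=-4->D
  (4,7):dx=-5,dy=-9->C; (4,8):dx=-8,dy=-8->C; (5,6):dx=+11,dy=-2->D; (5,7):dx=+4,dy=-7->D
  (5,8):dx=+1,dy=-6->D; (6,7):dx=-7,dy=-5->C; (6,8):dx=-10,dy=-4->C; (7,8):dx=-3,dy=+1->D
Step 2: C = 16, D = 12, total pairs = 28.
Step 3: tau = (C - D)/(n(n-1)/2) = (16 - 12)/28 = 0.142857.
Step 4: Exact two-sided p-value (enumerate n! = 40320 permutations of y under H0): p = 0.719544.
Step 5: alpha = 0.1. fail to reject H0.

tau_b = 0.1429 (C=16, D=12), p = 0.719544, fail to reject H0.


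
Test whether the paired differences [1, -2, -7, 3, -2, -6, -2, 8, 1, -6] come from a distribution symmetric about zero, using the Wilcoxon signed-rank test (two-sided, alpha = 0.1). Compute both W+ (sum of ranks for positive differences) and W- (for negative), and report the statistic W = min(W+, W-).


Step 1: Drop any zero differences (none here) and take |d_i|.
|d| = [1, 2, 7, 3, 2, 6, 2, 8, 1, 6]
Step 2: Midrank |d_i| (ties get averaged ranks).
ranks: |1|->1.5, |2|->4, |7|->9, |3|->6, |2|->4, |6|->7.5, |2|->4, |8|->10, |1|->1.5, |6|->7.5
Step 3: Attach original signs; sum ranks with positive sign and with negative sign.
W+ = 1.5 + 6 + 10 + 1.5 = 19
W- = 4 + 9 + 4 + 7.5 + 4 + 7.5 = 36
(Check: W+ + W- = 55 should equal n(n+1)/2 = 55.)
Step 4: Test statistic W = min(W+, W-) = 19.
Step 5: Ties in |d|, so use the tie-corrected normal approximation.
        E[W] = n(n+1)/4 = 10*11/4 = 27.5.
        Tie groups: |d|=1 (t=2), |d|=2 (t=3), |d|=6 (t=2); sum(t^3 - t) = 36.
        Var[W] = n(n+1)(2n+1)/24 - sum(t^3-t)/48 = 2310/24 - 36/48 = 95.5.
        z = (W - E[W]) / sqrt(Var[W]) = (19 - 27.5) / 9.7724 = -0.8698.
        Two-sided p = 2*Phi(z) = 0.384412.
Step 6: alpha = 0.1. fail to reject H0.

W+ = 19, W- = 36, W = min = 19, p = 0.384412, fail to reject H0.
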